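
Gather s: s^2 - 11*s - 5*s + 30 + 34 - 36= s^2 - 16*s + 28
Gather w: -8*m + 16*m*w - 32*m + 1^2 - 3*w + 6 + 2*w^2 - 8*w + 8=-40*m + 2*w^2 + w*(16*m - 11) + 15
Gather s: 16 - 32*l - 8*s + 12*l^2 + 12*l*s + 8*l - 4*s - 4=12*l^2 - 24*l + s*(12*l - 12) + 12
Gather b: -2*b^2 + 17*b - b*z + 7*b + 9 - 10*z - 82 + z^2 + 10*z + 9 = -2*b^2 + b*(24 - z) + z^2 - 64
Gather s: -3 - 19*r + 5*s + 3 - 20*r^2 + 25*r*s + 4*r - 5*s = -20*r^2 + 25*r*s - 15*r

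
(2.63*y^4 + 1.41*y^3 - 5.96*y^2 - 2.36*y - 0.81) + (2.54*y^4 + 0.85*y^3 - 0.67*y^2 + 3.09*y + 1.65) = 5.17*y^4 + 2.26*y^3 - 6.63*y^2 + 0.73*y + 0.84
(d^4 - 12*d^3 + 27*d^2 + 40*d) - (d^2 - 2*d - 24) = d^4 - 12*d^3 + 26*d^2 + 42*d + 24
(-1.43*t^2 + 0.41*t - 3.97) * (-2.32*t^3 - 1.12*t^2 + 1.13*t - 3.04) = 3.3176*t^5 + 0.6504*t^4 + 7.1353*t^3 + 9.2569*t^2 - 5.7325*t + 12.0688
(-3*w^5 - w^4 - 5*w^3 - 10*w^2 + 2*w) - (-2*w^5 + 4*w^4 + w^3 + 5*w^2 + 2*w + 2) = -w^5 - 5*w^4 - 6*w^3 - 15*w^2 - 2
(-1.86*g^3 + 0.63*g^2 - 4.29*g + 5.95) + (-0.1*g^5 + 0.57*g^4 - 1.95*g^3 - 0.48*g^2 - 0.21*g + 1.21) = -0.1*g^5 + 0.57*g^4 - 3.81*g^3 + 0.15*g^2 - 4.5*g + 7.16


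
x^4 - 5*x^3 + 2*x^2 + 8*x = x*(x - 4)*(x - 2)*(x + 1)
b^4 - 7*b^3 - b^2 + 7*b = b*(b - 7)*(b - 1)*(b + 1)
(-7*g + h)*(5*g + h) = -35*g^2 - 2*g*h + h^2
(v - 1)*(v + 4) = v^2 + 3*v - 4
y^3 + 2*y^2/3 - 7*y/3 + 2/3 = (y - 1)*(y - 1/3)*(y + 2)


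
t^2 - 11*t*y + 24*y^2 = (t - 8*y)*(t - 3*y)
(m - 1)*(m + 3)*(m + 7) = m^3 + 9*m^2 + 11*m - 21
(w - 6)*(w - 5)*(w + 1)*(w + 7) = w^4 - 3*w^3 - 51*w^2 + 163*w + 210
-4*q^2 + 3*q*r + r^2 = (-q + r)*(4*q + r)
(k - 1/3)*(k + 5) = k^2 + 14*k/3 - 5/3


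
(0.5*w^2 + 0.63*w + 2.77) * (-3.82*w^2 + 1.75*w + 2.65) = -1.91*w^4 - 1.5316*w^3 - 8.1539*w^2 + 6.517*w + 7.3405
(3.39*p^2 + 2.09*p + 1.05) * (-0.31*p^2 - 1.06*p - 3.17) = -1.0509*p^4 - 4.2413*p^3 - 13.2872*p^2 - 7.7383*p - 3.3285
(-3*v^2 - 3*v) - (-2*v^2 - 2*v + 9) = -v^2 - v - 9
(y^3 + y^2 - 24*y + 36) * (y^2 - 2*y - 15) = y^5 - y^4 - 41*y^3 + 69*y^2 + 288*y - 540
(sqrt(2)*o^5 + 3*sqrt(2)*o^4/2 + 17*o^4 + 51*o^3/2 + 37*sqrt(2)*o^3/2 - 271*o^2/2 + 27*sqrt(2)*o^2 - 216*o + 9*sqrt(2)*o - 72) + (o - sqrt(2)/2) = sqrt(2)*o^5 + 3*sqrt(2)*o^4/2 + 17*o^4 + 51*o^3/2 + 37*sqrt(2)*o^3/2 - 271*o^2/2 + 27*sqrt(2)*o^2 - 215*o + 9*sqrt(2)*o - 72 - sqrt(2)/2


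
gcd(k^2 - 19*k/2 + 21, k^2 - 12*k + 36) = k - 6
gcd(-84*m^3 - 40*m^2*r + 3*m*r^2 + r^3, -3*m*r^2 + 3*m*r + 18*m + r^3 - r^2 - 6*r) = 1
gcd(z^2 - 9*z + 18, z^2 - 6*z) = z - 6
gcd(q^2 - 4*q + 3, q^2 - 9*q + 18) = q - 3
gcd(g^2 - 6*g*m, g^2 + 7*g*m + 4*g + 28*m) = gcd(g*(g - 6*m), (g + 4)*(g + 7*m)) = 1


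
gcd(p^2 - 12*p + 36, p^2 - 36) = p - 6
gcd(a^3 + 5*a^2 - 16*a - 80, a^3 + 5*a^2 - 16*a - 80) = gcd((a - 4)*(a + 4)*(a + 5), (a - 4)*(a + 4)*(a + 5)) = a^3 + 5*a^2 - 16*a - 80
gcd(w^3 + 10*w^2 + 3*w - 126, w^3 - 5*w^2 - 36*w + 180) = w + 6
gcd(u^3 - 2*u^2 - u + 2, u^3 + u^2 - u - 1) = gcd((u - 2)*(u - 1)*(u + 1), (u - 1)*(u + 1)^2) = u^2 - 1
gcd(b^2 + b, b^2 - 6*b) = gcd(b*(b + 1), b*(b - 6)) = b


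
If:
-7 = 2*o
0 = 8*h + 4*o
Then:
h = 7/4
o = -7/2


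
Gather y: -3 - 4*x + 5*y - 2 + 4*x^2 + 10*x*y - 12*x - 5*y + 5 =4*x^2 + 10*x*y - 16*x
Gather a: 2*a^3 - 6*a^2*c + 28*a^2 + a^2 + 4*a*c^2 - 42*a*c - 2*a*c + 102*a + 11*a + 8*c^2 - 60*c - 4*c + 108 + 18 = 2*a^3 + a^2*(29 - 6*c) + a*(4*c^2 - 44*c + 113) + 8*c^2 - 64*c + 126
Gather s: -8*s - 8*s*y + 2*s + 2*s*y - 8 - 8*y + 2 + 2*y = s*(-6*y - 6) - 6*y - 6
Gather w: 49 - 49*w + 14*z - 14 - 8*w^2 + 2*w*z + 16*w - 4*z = -8*w^2 + w*(2*z - 33) + 10*z + 35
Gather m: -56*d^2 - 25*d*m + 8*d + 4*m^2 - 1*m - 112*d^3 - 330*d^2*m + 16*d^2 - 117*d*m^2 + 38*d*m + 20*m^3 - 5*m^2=-112*d^3 - 40*d^2 + 8*d + 20*m^3 + m^2*(-117*d - 1) + m*(-330*d^2 + 13*d - 1)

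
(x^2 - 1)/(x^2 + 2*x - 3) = (x + 1)/(x + 3)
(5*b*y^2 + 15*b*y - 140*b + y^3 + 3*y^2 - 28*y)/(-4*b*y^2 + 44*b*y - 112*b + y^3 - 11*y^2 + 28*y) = (5*b*y + 35*b + y^2 + 7*y)/(-4*b*y + 28*b + y^2 - 7*y)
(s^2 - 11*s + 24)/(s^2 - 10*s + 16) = (s - 3)/(s - 2)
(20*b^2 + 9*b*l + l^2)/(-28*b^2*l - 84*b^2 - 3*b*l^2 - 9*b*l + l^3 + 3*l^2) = (-5*b - l)/(7*b*l + 21*b - l^2 - 3*l)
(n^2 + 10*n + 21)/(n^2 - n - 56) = (n + 3)/(n - 8)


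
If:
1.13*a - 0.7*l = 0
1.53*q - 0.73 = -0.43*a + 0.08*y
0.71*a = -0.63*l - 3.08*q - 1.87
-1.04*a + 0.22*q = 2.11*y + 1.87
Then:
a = -4.12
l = -6.66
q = 1.71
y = 1.32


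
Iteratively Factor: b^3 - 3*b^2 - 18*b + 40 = (b - 2)*(b^2 - b - 20) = (b - 2)*(b + 4)*(b - 5)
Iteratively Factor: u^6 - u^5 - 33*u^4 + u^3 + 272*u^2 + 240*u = (u + 4)*(u^5 - 5*u^4 - 13*u^3 + 53*u^2 + 60*u) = u*(u + 4)*(u^4 - 5*u^3 - 13*u^2 + 53*u + 60) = u*(u + 3)*(u + 4)*(u^3 - 8*u^2 + 11*u + 20) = u*(u - 4)*(u + 3)*(u + 4)*(u^2 - 4*u - 5) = u*(u - 5)*(u - 4)*(u + 3)*(u + 4)*(u + 1)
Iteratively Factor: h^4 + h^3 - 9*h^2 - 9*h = (h)*(h^3 + h^2 - 9*h - 9) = h*(h + 1)*(h^2 - 9) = h*(h + 1)*(h + 3)*(h - 3)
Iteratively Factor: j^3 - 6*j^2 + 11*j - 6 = (j - 2)*(j^2 - 4*j + 3) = (j - 3)*(j - 2)*(j - 1)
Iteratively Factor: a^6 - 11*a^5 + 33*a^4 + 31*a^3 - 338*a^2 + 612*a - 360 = (a - 2)*(a^5 - 9*a^4 + 15*a^3 + 61*a^2 - 216*a + 180) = (a - 5)*(a - 2)*(a^4 - 4*a^3 - 5*a^2 + 36*a - 36) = (a - 5)*(a - 2)^2*(a^3 - 2*a^2 - 9*a + 18) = (a - 5)*(a - 2)^3*(a^2 - 9) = (a - 5)*(a - 2)^3*(a + 3)*(a - 3)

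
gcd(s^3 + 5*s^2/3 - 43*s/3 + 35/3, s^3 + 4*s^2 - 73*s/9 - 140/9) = s^2 + 8*s/3 - 35/3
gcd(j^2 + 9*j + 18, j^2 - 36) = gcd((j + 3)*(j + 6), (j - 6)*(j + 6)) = j + 6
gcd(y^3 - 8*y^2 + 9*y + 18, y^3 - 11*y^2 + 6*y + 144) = y - 6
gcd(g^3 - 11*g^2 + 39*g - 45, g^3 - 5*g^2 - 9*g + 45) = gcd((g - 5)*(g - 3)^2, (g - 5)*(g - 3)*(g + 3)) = g^2 - 8*g + 15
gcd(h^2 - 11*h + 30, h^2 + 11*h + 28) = 1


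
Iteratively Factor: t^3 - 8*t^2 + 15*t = (t - 5)*(t^2 - 3*t) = (t - 5)*(t - 3)*(t)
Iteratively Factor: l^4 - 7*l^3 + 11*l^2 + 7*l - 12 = (l - 1)*(l^3 - 6*l^2 + 5*l + 12) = (l - 4)*(l - 1)*(l^2 - 2*l - 3) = (l - 4)*(l - 1)*(l + 1)*(l - 3)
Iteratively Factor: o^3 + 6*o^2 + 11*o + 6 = (o + 2)*(o^2 + 4*o + 3) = (o + 1)*(o + 2)*(o + 3)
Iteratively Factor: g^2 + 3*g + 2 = (g + 2)*(g + 1)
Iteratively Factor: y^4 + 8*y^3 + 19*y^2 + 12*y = (y + 3)*(y^3 + 5*y^2 + 4*y) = (y + 3)*(y + 4)*(y^2 + y) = y*(y + 3)*(y + 4)*(y + 1)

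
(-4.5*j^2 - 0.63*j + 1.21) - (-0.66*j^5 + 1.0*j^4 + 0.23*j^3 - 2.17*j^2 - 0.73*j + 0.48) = 0.66*j^5 - 1.0*j^4 - 0.23*j^3 - 2.33*j^2 + 0.1*j + 0.73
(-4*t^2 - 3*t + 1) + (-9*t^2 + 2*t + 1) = -13*t^2 - t + 2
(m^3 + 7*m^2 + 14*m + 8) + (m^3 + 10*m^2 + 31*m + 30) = 2*m^3 + 17*m^2 + 45*m + 38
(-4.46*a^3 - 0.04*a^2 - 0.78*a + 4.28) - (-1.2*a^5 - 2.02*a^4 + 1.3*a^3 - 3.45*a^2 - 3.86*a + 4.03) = 1.2*a^5 + 2.02*a^4 - 5.76*a^3 + 3.41*a^2 + 3.08*a + 0.25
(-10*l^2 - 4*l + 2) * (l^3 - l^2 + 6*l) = -10*l^5 + 6*l^4 - 54*l^3 - 26*l^2 + 12*l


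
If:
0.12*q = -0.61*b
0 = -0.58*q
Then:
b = 0.00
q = 0.00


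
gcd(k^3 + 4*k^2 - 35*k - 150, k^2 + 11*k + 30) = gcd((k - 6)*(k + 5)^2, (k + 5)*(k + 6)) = k + 5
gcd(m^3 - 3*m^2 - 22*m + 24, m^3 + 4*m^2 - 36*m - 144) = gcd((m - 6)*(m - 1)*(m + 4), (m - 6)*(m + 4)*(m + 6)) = m^2 - 2*m - 24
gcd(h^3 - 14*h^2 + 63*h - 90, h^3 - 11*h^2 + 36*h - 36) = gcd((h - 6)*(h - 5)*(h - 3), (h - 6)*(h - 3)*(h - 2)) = h^2 - 9*h + 18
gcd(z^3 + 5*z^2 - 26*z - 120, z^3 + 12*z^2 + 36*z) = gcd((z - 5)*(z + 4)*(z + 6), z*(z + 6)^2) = z + 6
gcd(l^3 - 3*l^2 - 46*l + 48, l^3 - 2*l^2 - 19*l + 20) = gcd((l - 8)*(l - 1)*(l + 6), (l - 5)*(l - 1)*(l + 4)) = l - 1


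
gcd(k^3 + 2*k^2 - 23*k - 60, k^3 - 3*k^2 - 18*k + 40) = k^2 - k - 20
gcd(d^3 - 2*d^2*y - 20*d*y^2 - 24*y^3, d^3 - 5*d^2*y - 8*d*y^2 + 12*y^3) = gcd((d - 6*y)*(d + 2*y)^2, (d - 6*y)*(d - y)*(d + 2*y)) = -d^2 + 4*d*y + 12*y^2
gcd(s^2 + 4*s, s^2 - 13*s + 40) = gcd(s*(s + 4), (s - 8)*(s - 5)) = 1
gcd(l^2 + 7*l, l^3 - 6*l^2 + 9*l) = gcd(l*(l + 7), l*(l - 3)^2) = l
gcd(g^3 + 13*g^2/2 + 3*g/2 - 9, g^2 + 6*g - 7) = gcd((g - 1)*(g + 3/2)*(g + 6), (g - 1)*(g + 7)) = g - 1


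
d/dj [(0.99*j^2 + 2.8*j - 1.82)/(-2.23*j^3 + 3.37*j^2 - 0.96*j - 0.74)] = (2.2077*j^4 + 12.488*j^3 - 22.5622*j^2 + 10.8016*j - 3.8192)/(4.9729*j^6 - 15.0302*j^5 + 15.6385*j^4 - 3.17*j^3 - 4.066*j^2 + 1.4208*j + 0.5476)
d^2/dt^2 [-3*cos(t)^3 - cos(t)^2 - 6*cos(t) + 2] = 33*cos(t)/4 + 2*cos(2*t) + 27*cos(3*t)/4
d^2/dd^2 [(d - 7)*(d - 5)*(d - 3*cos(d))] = 3*d^2*cos(d) + 12*d*sin(d) - 36*d*cos(d) + 6*d - 72*sin(d) + 99*cos(d) - 24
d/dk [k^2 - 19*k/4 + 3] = 2*k - 19/4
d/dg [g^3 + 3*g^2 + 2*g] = 3*g^2 + 6*g + 2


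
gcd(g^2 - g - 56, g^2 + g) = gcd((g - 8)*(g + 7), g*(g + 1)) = 1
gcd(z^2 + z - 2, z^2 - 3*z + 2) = z - 1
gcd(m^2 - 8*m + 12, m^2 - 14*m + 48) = m - 6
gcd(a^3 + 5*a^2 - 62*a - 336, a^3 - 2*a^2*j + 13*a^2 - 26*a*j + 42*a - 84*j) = a^2 + 13*a + 42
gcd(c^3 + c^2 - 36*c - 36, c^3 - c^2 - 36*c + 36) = c^2 - 36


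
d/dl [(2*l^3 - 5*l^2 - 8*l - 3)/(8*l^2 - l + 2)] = (16*l^4 - 4*l^3 + 81*l^2 + 28*l - 19)/(64*l^4 - 16*l^3 + 33*l^2 - 4*l + 4)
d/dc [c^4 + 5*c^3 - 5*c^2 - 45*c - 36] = 4*c^3 + 15*c^2 - 10*c - 45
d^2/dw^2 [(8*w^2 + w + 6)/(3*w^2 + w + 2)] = 6*w*(-5*w^2 + 6*w + 12)/(27*w^6 + 27*w^5 + 63*w^4 + 37*w^3 + 42*w^2 + 12*w + 8)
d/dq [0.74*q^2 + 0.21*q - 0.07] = 1.48*q + 0.21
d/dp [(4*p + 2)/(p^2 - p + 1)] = 2*(-2*p^2 - 2*p + 3)/(p^4 - 2*p^3 + 3*p^2 - 2*p + 1)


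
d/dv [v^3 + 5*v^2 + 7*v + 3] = 3*v^2 + 10*v + 7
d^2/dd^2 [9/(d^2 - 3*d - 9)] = 18*(d^2 - 3*d - (2*d - 3)^2 - 9)/(-d^2 + 3*d + 9)^3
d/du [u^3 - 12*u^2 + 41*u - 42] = 3*u^2 - 24*u + 41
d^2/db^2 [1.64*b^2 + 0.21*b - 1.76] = 3.28000000000000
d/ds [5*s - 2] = 5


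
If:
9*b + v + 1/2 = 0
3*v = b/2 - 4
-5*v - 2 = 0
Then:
No Solution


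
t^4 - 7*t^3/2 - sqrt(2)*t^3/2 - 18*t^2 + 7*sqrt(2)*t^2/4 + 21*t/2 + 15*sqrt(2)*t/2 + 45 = (t - 6)*(t + 5/2)*(t - 3*sqrt(2)/2)*(t + sqrt(2))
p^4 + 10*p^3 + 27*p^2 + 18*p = p*(p + 1)*(p + 3)*(p + 6)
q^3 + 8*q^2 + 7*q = q*(q + 1)*(q + 7)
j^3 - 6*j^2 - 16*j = j*(j - 8)*(j + 2)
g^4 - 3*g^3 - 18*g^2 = g^2*(g - 6)*(g + 3)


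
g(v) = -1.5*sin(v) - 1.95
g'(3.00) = 1.48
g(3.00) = -2.16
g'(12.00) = -1.27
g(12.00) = -1.15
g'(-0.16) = -1.48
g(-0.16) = -1.71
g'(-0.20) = -1.47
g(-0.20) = -1.65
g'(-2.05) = 0.69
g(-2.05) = -0.62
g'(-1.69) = 0.18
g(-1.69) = -0.46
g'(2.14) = 0.81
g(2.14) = -3.21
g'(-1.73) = 0.24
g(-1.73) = -0.47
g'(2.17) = 0.85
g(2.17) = -3.19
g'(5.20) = -0.70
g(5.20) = -0.62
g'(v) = -1.5*cos(v)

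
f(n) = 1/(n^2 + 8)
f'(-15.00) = 0.00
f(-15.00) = 0.00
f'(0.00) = 0.00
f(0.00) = 0.12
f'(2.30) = -0.03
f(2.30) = 0.08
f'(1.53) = -0.03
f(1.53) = 0.10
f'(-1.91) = 0.03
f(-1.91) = 0.09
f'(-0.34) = 0.01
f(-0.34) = 0.12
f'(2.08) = -0.03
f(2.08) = 0.08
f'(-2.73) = 0.02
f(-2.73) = 0.06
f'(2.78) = -0.02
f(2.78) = 0.06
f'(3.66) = -0.02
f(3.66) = 0.05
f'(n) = -2*n/(n^2 + 8)^2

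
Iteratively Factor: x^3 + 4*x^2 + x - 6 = (x + 2)*(x^2 + 2*x - 3) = (x - 1)*(x + 2)*(x + 3)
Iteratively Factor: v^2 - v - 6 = (v - 3)*(v + 2)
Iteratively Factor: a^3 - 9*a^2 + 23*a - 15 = (a - 1)*(a^2 - 8*a + 15) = (a - 3)*(a - 1)*(a - 5)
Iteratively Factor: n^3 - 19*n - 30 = (n - 5)*(n^2 + 5*n + 6) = (n - 5)*(n + 3)*(n + 2)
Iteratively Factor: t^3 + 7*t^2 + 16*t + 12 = (t + 3)*(t^2 + 4*t + 4) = (t + 2)*(t + 3)*(t + 2)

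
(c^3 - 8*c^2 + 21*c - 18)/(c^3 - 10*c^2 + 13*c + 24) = (c^2 - 5*c + 6)/(c^2 - 7*c - 8)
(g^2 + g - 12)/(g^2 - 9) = (g + 4)/(g + 3)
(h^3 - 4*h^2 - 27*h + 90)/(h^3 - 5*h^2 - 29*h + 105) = (h - 6)/(h - 7)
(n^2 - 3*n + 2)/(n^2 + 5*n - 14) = (n - 1)/(n + 7)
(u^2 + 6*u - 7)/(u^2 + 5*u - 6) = (u + 7)/(u + 6)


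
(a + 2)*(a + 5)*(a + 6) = a^3 + 13*a^2 + 52*a + 60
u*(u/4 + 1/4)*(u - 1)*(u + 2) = u^4/4 + u^3/2 - u^2/4 - u/2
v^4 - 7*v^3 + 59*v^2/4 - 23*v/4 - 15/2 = (v - 3)*(v - 5/2)*(v - 2)*(v + 1/2)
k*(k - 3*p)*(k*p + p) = k^3*p - 3*k^2*p^2 + k^2*p - 3*k*p^2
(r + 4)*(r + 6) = r^2 + 10*r + 24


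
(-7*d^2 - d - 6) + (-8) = -7*d^2 - d - 14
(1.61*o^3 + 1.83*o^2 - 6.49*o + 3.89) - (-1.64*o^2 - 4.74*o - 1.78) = 1.61*o^3 + 3.47*o^2 - 1.75*o + 5.67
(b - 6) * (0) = 0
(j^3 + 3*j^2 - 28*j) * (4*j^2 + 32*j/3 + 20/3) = 4*j^5 + 68*j^4/3 - 220*j^3/3 - 836*j^2/3 - 560*j/3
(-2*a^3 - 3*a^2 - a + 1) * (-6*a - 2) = 12*a^4 + 22*a^3 + 12*a^2 - 4*a - 2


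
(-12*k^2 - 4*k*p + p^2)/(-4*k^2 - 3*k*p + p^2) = (12*k^2 + 4*k*p - p^2)/(4*k^2 + 3*k*p - p^2)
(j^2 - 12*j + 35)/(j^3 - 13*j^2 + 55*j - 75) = (j - 7)/(j^2 - 8*j + 15)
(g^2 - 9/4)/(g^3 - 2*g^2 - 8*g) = (9/4 - g^2)/(g*(-g^2 + 2*g + 8))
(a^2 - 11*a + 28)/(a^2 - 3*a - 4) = (a - 7)/(a + 1)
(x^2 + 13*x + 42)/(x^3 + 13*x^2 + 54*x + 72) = (x + 7)/(x^2 + 7*x + 12)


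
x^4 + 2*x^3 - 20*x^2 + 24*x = x*(x - 2)^2*(x + 6)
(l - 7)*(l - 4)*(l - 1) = l^3 - 12*l^2 + 39*l - 28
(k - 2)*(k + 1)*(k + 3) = k^3 + 2*k^2 - 5*k - 6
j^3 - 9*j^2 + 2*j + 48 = (j - 8)*(j - 3)*(j + 2)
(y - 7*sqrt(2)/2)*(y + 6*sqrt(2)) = y^2 + 5*sqrt(2)*y/2 - 42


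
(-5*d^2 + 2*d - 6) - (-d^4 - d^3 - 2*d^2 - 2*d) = d^4 + d^3 - 3*d^2 + 4*d - 6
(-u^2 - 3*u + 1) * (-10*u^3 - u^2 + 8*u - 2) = 10*u^5 + 31*u^4 - 15*u^3 - 23*u^2 + 14*u - 2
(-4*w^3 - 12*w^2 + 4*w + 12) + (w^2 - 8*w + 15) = -4*w^3 - 11*w^2 - 4*w + 27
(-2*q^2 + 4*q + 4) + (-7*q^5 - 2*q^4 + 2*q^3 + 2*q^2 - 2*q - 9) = -7*q^5 - 2*q^4 + 2*q^3 + 2*q - 5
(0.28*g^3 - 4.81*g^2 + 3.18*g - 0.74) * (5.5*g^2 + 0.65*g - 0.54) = 1.54*g^5 - 26.273*g^4 + 14.2123*g^3 + 0.5944*g^2 - 2.1982*g + 0.3996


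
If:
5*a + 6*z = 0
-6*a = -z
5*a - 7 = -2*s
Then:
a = 0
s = 7/2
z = 0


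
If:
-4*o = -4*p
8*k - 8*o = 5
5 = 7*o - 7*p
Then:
No Solution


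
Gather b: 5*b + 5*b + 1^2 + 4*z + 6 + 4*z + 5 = 10*b + 8*z + 12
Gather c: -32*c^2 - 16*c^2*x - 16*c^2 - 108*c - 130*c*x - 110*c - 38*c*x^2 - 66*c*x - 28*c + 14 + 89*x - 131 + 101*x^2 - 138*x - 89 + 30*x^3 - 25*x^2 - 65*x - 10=c^2*(-16*x - 48) + c*(-38*x^2 - 196*x - 246) + 30*x^3 + 76*x^2 - 114*x - 216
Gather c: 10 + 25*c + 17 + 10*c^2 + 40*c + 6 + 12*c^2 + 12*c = 22*c^2 + 77*c + 33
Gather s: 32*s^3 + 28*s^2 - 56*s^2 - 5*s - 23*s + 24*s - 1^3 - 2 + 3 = 32*s^3 - 28*s^2 - 4*s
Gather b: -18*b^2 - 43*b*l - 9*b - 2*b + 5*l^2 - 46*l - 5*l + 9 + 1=-18*b^2 + b*(-43*l - 11) + 5*l^2 - 51*l + 10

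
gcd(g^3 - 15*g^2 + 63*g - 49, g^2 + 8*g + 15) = 1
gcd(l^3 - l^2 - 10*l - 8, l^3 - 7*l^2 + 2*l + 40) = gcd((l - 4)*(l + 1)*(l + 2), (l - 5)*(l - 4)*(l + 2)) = l^2 - 2*l - 8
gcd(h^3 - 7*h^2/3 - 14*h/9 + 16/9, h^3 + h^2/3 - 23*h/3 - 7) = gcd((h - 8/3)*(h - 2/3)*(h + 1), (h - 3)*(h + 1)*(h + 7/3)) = h + 1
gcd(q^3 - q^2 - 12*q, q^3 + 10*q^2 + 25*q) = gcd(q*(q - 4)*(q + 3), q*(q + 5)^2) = q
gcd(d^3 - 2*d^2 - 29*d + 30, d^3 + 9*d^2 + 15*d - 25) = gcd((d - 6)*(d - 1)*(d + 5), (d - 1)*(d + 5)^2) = d^2 + 4*d - 5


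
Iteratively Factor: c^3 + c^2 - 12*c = (c)*(c^2 + c - 12) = c*(c + 4)*(c - 3)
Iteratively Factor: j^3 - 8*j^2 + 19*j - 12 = (j - 1)*(j^2 - 7*j + 12) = (j - 4)*(j - 1)*(j - 3)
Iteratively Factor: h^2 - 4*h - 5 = (h + 1)*(h - 5)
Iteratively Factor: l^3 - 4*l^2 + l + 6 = (l - 3)*(l^2 - l - 2) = (l - 3)*(l + 1)*(l - 2)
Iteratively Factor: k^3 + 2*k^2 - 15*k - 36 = (k + 3)*(k^2 - k - 12) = (k - 4)*(k + 3)*(k + 3)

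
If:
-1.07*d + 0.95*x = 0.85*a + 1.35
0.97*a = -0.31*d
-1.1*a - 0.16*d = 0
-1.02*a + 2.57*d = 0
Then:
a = 0.00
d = 0.00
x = 1.42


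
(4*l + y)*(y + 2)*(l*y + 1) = 4*l^2*y^2 + 8*l^2*y + l*y^3 + 2*l*y^2 + 4*l*y + 8*l + y^2 + 2*y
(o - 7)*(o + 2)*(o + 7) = o^3 + 2*o^2 - 49*o - 98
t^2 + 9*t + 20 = (t + 4)*(t + 5)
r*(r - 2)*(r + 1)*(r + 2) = r^4 + r^3 - 4*r^2 - 4*r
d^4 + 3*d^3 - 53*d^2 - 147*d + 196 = (d - 7)*(d - 1)*(d + 4)*(d + 7)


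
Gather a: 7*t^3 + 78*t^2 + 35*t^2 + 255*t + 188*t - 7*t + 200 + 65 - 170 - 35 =7*t^3 + 113*t^2 + 436*t + 60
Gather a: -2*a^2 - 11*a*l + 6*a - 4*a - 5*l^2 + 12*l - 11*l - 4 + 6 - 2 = -2*a^2 + a*(2 - 11*l) - 5*l^2 + l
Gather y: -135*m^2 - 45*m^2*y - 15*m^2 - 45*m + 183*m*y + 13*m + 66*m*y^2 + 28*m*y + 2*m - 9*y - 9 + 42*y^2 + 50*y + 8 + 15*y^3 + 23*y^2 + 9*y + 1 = -150*m^2 - 30*m + 15*y^3 + y^2*(66*m + 65) + y*(-45*m^2 + 211*m + 50)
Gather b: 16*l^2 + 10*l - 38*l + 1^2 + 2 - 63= 16*l^2 - 28*l - 60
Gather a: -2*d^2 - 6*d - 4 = -2*d^2 - 6*d - 4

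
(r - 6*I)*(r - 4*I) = r^2 - 10*I*r - 24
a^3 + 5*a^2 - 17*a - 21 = (a - 3)*(a + 1)*(a + 7)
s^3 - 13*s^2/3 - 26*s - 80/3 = (s - 8)*(s + 5/3)*(s + 2)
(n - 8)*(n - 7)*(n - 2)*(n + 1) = n^4 - 16*n^3 + 69*n^2 - 26*n - 112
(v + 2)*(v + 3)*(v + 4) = v^3 + 9*v^2 + 26*v + 24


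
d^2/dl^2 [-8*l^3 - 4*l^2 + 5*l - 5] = -48*l - 8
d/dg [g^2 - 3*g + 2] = 2*g - 3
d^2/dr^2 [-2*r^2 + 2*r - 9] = -4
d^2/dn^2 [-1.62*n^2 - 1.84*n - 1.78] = -3.24000000000000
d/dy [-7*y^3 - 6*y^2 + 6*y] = -21*y^2 - 12*y + 6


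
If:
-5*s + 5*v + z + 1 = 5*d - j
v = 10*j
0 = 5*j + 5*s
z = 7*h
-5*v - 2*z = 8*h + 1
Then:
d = -63*z/125 - 3/125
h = z/7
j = -11*z/175 - 1/50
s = 11*z/175 + 1/50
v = -22*z/35 - 1/5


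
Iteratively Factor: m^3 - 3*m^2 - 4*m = (m - 4)*(m^2 + m) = m*(m - 4)*(m + 1)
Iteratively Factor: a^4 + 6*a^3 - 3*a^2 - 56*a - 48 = (a + 4)*(a^3 + 2*a^2 - 11*a - 12) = (a - 3)*(a + 4)*(a^2 + 5*a + 4) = (a - 3)*(a + 1)*(a + 4)*(a + 4)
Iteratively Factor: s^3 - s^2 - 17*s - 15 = (s + 1)*(s^2 - 2*s - 15) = (s - 5)*(s + 1)*(s + 3)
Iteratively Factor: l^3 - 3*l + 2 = (l - 1)*(l^2 + l - 2) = (l - 1)^2*(l + 2)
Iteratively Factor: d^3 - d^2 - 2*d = (d)*(d^2 - d - 2) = d*(d - 2)*(d + 1)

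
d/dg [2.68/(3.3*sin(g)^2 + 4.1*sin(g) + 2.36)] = -(17.688*sin(g) + 10.988)*cos(g)/(3.3*sin(g)^2 + 4.1*sin(g) + 2.36)^2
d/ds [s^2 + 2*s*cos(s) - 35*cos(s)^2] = -2*s*sin(s) + 2*s + 35*sin(2*s) + 2*cos(s)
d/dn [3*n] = 3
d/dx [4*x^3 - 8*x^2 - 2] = 4*x*(3*x - 4)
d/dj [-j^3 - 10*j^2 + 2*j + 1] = -3*j^2 - 20*j + 2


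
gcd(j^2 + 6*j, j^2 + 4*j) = j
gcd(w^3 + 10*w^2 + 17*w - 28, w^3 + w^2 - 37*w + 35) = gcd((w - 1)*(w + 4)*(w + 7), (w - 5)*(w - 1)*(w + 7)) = w^2 + 6*w - 7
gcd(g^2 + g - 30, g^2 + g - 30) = g^2 + g - 30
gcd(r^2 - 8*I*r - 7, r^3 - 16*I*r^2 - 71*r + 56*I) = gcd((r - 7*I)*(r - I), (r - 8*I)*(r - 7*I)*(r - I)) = r^2 - 8*I*r - 7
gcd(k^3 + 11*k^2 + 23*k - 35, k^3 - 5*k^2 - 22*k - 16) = 1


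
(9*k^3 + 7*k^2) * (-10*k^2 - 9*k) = -90*k^5 - 151*k^4 - 63*k^3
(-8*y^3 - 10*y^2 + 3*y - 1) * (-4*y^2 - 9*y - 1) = 32*y^5 + 112*y^4 + 86*y^3 - 13*y^2 + 6*y + 1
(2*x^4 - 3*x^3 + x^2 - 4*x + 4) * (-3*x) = -6*x^5 + 9*x^4 - 3*x^3 + 12*x^2 - 12*x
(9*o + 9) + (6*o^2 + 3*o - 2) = 6*o^2 + 12*o + 7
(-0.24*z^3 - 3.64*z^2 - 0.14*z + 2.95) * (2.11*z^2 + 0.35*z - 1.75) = -0.5064*z^5 - 7.7644*z^4 - 1.1494*z^3 + 12.5455*z^2 + 1.2775*z - 5.1625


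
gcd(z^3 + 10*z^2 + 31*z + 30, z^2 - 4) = z + 2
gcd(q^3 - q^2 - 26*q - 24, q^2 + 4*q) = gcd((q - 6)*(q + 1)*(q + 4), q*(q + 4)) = q + 4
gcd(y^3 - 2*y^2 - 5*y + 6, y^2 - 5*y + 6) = y - 3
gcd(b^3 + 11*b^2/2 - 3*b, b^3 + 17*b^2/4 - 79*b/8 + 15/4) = b^2 + 11*b/2 - 3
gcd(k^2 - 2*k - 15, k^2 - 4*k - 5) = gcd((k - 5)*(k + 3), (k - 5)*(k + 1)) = k - 5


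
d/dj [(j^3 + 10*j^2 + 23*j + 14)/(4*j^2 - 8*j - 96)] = (j^4 - 4*j^3 - 115*j^2 - 508*j - 524)/(4*(j^4 - 4*j^3 - 44*j^2 + 96*j + 576))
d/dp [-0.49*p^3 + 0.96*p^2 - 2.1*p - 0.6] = -1.47*p^2 + 1.92*p - 2.1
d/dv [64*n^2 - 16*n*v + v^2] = -16*n + 2*v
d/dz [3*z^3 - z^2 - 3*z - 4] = 9*z^2 - 2*z - 3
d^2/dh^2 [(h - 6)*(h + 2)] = 2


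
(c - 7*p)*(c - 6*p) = c^2 - 13*c*p + 42*p^2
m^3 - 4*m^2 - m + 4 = (m - 4)*(m - 1)*(m + 1)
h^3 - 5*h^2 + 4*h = h*(h - 4)*(h - 1)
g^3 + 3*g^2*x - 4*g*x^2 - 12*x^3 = (g - 2*x)*(g + 2*x)*(g + 3*x)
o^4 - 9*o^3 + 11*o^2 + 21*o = o*(o - 7)*(o - 3)*(o + 1)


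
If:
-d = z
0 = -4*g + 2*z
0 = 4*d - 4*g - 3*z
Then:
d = 0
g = 0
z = 0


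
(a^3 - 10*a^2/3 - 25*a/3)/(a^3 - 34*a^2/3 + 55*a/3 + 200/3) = a/(a - 8)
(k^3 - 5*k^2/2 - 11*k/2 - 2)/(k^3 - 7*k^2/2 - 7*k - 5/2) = (k - 4)/(k - 5)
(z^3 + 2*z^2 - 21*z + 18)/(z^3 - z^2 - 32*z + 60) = (z^2 - 4*z + 3)/(z^2 - 7*z + 10)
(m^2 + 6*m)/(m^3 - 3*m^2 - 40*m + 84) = m/(m^2 - 9*m + 14)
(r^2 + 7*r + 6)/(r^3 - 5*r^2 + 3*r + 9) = (r + 6)/(r^2 - 6*r + 9)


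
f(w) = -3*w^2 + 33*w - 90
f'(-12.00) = 105.00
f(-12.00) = -918.00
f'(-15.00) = 123.00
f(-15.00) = -1260.00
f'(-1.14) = 39.84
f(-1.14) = -131.52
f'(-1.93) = 44.58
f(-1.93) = -164.86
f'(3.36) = 12.84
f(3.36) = -12.99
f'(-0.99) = 38.94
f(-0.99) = -125.61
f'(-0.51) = 36.06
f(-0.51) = -107.61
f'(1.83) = 22.02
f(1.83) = -39.66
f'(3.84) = 9.96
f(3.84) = -7.52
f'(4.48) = 6.12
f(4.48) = -2.37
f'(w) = 33 - 6*w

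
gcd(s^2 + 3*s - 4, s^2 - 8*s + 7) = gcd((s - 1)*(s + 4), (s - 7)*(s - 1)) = s - 1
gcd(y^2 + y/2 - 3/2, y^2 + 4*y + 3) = 1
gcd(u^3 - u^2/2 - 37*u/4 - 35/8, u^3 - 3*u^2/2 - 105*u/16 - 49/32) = u - 7/2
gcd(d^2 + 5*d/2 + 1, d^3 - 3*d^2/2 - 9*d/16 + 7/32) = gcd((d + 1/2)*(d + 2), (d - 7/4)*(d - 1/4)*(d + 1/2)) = d + 1/2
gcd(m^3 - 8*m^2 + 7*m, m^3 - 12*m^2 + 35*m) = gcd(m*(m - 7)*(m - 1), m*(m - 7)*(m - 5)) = m^2 - 7*m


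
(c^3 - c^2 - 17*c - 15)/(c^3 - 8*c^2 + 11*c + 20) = (c + 3)/(c - 4)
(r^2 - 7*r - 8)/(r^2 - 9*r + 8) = (r + 1)/(r - 1)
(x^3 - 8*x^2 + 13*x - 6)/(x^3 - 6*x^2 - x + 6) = (x - 1)/(x + 1)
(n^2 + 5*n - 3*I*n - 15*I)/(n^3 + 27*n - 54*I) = (n + 5)/(n^2 + 3*I*n + 18)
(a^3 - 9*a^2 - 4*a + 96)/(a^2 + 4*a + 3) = (a^2 - 12*a + 32)/(a + 1)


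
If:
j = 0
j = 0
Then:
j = 0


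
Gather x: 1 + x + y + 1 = x + y + 2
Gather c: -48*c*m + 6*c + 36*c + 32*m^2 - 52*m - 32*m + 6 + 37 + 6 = c*(42 - 48*m) + 32*m^2 - 84*m + 49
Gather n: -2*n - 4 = -2*n - 4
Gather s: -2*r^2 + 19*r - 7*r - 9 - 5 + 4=-2*r^2 + 12*r - 10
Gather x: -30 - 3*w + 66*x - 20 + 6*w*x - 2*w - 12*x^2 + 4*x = -5*w - 12*x^2 + x*(6*w + 70) - 50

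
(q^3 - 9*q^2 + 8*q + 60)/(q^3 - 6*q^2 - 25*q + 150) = (q + 2)/(q + 5)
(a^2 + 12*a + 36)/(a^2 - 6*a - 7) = (a^2 + 12*a + 36)/(a^2 - 6*a - 7)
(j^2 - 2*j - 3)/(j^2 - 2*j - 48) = (-j^2 + 2*j + 3)/(-j^2 + 2*j + 48)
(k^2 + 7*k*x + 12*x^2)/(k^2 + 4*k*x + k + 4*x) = (k + 3*x)/(k + 1)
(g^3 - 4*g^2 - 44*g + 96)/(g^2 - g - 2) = (g^2 - 2*g - 48)/(g + 1)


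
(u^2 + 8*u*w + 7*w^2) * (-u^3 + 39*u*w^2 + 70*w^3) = -u^5 - 8*u^4*w + 32*u^3*w^2 + 382*u^2*w^3 + 833*u*w^4 + 490*w^5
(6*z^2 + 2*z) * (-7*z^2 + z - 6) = -42*z^4 - 8*z^3 - 34*z^2 - 12*z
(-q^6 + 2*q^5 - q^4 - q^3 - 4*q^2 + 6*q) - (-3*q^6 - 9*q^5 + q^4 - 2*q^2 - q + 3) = 2*q^6 + 11*q^5 - 2*q^4 - q^3 - 2*q^2 + 7*q - 3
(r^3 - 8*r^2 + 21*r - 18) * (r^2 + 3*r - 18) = r^5 - 5*r^4 - 21*r^3 + 189*r^2 - 432*r + 324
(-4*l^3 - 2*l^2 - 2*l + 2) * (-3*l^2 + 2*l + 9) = 12*l^5 - 2*l^4 - 34*l^3 - 28*l^2 - 14*l + 18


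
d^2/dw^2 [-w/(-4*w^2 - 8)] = w*(w^2 - 6)/(2*(w^2 + 2)^3)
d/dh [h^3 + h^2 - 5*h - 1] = 3*h^2 + 2*h - 5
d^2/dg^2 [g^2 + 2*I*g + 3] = 2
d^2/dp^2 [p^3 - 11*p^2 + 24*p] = 6*p - 22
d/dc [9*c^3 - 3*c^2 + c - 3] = 27*c^2 - 6*c + 1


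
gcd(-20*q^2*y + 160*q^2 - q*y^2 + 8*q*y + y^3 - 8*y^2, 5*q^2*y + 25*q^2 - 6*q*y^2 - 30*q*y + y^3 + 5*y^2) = -5*q + y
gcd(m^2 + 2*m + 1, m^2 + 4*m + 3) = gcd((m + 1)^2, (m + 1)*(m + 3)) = m + 1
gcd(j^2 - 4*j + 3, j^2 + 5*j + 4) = 1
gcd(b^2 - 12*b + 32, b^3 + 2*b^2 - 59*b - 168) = b - 8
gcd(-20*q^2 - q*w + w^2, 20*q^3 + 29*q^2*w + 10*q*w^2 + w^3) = 4*q + w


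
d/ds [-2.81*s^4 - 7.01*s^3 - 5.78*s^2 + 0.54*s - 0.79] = -11.24*s^3 - 21.03*s^2 - 11.56*s + 0.54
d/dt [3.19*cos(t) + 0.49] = -3.19*sin(t)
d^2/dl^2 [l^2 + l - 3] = 2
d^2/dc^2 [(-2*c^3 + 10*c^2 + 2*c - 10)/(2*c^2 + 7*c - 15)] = 20*(-29*c^3 + 141*c^2 - 159*c + 167)/(8*c^6 + 84*c^5 + 114*c^4 - 917*c^3 - 855*c^2 + 4725*c - 3375)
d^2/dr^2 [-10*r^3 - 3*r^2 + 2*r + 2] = -60*r - 6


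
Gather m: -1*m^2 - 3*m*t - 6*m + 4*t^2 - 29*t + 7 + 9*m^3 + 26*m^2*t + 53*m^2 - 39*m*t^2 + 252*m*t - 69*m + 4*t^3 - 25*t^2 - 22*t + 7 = 9*m^3 + m^2*(26*t + 52) + m*(-39*t^2 + 249*t - 75) + 4*t^3 - 21*t^2 - 51*t + 14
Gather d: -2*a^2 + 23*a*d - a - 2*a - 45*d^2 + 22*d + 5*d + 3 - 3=-2*a^2 - 3*a - 45*d^2 + d*(23*a + 27)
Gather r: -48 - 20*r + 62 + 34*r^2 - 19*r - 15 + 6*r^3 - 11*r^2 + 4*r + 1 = 6*r^3 + 23*r^2 - 35*r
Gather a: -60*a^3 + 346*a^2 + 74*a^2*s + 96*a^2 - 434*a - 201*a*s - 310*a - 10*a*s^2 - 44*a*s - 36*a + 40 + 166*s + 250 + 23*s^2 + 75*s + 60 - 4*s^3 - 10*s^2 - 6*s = -60*a^3 + a^2*(74*s + 442) + a*(-10*s^2 - 245*s - 780) - 4*s^3 + 13*s^2 + 235*s + 350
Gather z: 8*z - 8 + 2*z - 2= 10*z - 10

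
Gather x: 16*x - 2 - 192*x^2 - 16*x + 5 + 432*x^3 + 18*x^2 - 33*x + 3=432*x^3 - 174*x^2 - 33*x + 6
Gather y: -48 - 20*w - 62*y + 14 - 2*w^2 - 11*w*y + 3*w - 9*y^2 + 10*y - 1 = -2*w^2 - 17*w - 9*y^2 + y*(-11*w - 52) - 35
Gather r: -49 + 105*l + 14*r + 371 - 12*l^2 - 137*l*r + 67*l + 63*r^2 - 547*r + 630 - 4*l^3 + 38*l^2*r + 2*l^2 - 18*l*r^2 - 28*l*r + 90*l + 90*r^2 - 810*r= -4*l^3 - 10*l^2 + 262*l + r^2*(153 - 18*l) + r*(38*l^2 - 165*l - 1343) + 952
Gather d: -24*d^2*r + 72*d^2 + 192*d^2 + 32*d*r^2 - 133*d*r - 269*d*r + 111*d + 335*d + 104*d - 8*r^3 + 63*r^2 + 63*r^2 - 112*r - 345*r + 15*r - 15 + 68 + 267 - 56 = d^2*(264 - 24*r) + d*(32*r^2 - 402*r + 550) - 8*r^3 + 126*r^2 - 442*r + 264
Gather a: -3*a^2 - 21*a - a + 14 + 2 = -3*a^2 - 22*a + 16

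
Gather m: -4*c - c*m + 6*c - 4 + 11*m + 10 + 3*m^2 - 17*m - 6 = 2*c + 3*m^2 + m*(-c - 6)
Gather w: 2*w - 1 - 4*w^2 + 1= -4*w^2 + 2*w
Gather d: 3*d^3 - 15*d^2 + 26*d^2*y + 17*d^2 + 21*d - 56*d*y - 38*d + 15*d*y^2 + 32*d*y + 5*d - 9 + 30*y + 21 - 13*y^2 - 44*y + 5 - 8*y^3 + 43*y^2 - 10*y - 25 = 3*d^3 + d^2*(26*y + 2) + d*(15*y^2 - 24*y - 12) - 8*y^3 + 30*y^2 - 24*y - 8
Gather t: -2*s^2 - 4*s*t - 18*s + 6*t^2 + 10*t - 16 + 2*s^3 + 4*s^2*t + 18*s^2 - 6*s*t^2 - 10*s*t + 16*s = 2*s^3 + 16*s^2 - 2*s + t^2*(6 - 6*s) + t*(4*s^2 - 14*s + 10) - 16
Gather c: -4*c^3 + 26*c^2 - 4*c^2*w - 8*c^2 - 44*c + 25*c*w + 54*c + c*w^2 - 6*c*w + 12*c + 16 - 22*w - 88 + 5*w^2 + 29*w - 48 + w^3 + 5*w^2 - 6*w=-4*c^3 + c^2*(18 - 4*w) + c*(w^2 + 19*w + 22) + w^3 + 10*w^2 + w - 120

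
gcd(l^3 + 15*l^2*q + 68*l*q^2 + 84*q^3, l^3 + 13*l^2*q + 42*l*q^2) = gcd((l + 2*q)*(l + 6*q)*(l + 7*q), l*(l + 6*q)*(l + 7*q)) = l^2 + 13*l*q + 42*q^2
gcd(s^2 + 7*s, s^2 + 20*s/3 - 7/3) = s + 7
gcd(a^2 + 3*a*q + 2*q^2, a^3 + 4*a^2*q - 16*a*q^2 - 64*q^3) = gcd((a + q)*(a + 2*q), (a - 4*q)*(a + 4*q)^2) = 1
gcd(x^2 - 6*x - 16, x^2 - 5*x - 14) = x + 2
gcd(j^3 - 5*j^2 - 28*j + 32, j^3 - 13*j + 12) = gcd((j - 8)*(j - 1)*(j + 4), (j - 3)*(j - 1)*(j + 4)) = j^2 + 3*j - 4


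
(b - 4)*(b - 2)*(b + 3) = b^3 - 3*b^2 - 10*b + 24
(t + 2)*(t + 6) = t^2 + 8*t + 12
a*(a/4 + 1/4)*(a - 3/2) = a^3/4 - a^2/8 - 3*a/8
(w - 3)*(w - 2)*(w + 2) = w^3 - 3*w^2 - 4*w + 12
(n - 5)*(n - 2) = n^2 - 7*n + 10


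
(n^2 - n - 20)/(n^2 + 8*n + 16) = (n - 5)/(n + 4)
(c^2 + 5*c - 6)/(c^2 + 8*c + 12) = (c - 1)/(c + 2)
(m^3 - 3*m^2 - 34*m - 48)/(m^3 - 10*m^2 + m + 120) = (m + 2)/(m - 5)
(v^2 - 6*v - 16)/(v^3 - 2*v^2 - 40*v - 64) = 1/(v + 4)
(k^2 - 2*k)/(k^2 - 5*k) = (k - 2)/(k - 5)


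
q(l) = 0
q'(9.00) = 0.00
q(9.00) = 0.00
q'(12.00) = 0.00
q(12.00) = 0.00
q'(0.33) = 0.00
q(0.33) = 0.00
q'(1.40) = 0.00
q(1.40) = 0.00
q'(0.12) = 0.00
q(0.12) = 0.00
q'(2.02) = 0.00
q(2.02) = 0.00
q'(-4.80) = 0.00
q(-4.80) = 0.00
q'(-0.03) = 0.00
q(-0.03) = 0.00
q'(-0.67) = 0.00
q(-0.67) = 0.00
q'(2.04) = 0.00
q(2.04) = 0.00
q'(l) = 0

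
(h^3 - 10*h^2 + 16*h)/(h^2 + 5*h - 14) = h*(h - 8)/(h + 7)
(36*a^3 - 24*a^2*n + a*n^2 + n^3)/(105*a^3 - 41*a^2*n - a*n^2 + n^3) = (12*a^2 - 4*a*n - n^2)/(35*a^2 - 2*a*n - n^2)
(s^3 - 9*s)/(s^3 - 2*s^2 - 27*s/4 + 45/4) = 4*s*(s + 3)/(4*s^2 + 4*s - 15)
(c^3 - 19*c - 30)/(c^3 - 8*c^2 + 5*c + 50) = (c + 3)/(c - 5)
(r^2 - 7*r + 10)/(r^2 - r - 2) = (r - 5)/(r + 1)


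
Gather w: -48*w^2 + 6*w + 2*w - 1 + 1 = -48*w^2 + 8*w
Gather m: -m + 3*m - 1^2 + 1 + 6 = 2*m + 6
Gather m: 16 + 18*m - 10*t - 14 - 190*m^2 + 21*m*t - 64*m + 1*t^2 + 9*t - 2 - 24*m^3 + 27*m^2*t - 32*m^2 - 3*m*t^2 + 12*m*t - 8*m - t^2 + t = -24*m^3 + m^2*(27*t - 222) + m*(-3*t^2 + 33*t - 54)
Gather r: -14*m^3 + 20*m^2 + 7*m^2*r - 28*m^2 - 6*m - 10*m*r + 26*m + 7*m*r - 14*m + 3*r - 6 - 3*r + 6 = -14*m^3 - 8*m^2 + 6*m + r*(7*m^2 - 3*m)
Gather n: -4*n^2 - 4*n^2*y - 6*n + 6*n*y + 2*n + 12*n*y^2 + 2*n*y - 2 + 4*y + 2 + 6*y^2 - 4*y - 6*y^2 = n^2*(-4*y - 4) + n*(12*y^2 + 8*y - 4)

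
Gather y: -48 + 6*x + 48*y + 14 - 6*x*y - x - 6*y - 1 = 5*x + y*(42 - 6*x) - 35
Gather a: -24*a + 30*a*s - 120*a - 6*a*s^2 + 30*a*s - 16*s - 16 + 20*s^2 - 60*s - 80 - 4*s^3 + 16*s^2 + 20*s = a*(-6*s^2 + 60*s - 144) - 4*s^3 + 36*s^2 - 56*s - 96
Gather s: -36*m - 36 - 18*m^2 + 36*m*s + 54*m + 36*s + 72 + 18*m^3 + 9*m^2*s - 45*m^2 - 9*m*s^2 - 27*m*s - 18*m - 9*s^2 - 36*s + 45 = 18*m^3 - 63*m^2 + s^2*(-9*m - 9) + s*(9*m^2 + 9*m) + 81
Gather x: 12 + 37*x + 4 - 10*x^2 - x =-10*x^2 + 36*x + 16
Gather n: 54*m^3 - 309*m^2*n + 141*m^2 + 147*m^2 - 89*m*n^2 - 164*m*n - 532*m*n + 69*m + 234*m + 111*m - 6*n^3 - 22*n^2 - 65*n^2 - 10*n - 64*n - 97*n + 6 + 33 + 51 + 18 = 54*m^3 + 288*m^2 + 414*m - 6*n^3 + n^2*(-89*m - 87) + n*(-309*m^2 - 696*m - 171) + 108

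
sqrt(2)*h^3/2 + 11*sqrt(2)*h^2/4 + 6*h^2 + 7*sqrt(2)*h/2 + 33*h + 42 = (h + 7/2)*(h + 6*sqrt(2))*(sqrt(2)*h/2 + sqrt(2))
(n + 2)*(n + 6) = n^2 + 8*n + 12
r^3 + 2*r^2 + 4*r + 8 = (r + 2)*(r - 2*I)*(r + 2*I)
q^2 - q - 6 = (q - 3)*(q + 2)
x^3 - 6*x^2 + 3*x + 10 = (x - 5)*(x - 2)*(x + 1)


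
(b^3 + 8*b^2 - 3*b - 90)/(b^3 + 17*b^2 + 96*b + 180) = (b - 3)/(b + 6)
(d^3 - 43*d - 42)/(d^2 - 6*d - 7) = d + 6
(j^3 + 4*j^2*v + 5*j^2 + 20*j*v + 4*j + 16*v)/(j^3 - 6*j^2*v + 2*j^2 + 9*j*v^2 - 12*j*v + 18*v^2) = (j^3 + 4*j^2*v + 5*j^2 + 20*j*v + 4*j + 16*v)/(j^3 - 6*j^2*v + 2*j^2 + 9*j*v^2 - 12*j*v + 18*v^2)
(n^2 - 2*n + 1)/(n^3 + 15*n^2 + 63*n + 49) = (n^2 - 2*n + 1)/(n^3 + 15*n^2 + 63*n + 49)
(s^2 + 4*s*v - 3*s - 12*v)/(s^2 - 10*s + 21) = (s + 4*v)/(s - 7)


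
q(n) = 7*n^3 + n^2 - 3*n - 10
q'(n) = 21*n^2 + 2*n - 3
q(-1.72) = -37.50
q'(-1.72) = 55.69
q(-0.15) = -9.55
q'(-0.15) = -2.83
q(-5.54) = -1152.91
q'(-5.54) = 630.44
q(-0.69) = -9.75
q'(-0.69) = 5.62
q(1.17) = -0.93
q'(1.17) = 28.09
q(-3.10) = -199.63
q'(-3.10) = 192.61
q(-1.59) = -30.84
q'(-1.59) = 46.91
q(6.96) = 2377.64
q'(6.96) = 1028.19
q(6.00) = 1520.00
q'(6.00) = 765.00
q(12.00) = 12194.00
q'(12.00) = 3045.00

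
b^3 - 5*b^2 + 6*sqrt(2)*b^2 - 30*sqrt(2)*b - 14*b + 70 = (b - 5)*(b - sqrt(2))*(b + 7*sqrt(2))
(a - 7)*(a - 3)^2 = a^3 - 13*a^2 + 51*a - 63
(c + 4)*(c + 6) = c^2 + 10*c + 24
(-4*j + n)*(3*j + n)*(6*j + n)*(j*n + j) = -72*j^4*n - 72*j^4 - 18*j^3*n^2 - 18*j^3*n + 5*j^2*n^3 + 5*j^2*n^2 + j*n^4 + j*n^3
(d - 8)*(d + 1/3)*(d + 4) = d^3 - 11*d^2/3 - 100*d/3 - 32/3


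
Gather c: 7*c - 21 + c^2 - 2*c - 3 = c^2 + 5*c - 24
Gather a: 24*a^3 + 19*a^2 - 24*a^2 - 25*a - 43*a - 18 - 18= 24*a^3 - 5*a^2 - 68*a - 36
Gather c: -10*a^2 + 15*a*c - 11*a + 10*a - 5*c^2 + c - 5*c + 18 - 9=-10*a^2 - a - 5*c^2 + c*(15*a - 4) + 9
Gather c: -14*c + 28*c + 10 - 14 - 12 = 14*c - 16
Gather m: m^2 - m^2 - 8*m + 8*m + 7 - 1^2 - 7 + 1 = 0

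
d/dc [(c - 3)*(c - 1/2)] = 2*c - 7/2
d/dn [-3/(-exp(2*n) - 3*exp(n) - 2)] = (-6*exp(n) - 9)*exp(n)/(exp(2*n) + 3*exp(n) + 2)^2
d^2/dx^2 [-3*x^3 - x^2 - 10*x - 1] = -18*x - 2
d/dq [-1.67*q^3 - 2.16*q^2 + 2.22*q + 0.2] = -5.01*q^2 - 4.32*q + 2.22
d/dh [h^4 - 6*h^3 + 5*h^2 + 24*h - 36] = 4*h^3 - 18*h^2 + 10*h + 24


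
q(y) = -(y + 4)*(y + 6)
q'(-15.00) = 20.00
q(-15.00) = -99.00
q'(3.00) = -16.00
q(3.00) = -63.00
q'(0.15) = -10.30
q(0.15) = -25.52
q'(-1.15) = -7.70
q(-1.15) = -13.82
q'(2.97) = -15.94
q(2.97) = -62.52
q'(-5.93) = 1.86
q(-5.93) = 0.14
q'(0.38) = -10.76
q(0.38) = -27.94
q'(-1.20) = -7.60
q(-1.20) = -13.44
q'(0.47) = -10.94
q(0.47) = -28.92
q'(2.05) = -14.10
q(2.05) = -48.70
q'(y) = -2*y - 10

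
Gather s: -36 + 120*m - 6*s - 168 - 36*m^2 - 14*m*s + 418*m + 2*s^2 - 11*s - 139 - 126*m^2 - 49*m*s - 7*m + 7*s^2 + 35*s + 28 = -162*m^2 + 531*m + 9*s^2 + s*(18 - 63*m) - 315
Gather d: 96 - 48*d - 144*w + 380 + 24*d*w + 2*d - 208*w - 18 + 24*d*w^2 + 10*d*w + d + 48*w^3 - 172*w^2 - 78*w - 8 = d*(24*w^2 + 34*w - 45) + 48*w^3 - 172*w^2 - 430*w + 450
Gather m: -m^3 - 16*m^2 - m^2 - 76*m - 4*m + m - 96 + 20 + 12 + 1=-m^3 - 17*m^2 - 79*m - 63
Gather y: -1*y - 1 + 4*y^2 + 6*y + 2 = 4*y^2 + 5*y + 1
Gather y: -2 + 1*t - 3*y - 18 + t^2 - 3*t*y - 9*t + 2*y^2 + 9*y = t^2 - 8*t + 2*y^2 + y*(6 - 3*t) - 20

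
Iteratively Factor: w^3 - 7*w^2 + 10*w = (w)*(w^2 - 7*w + 10) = w*(w - 2)*(w - 5)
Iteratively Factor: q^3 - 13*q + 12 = (q + 4)*(q^2 - 4*q + 3) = (q - 1)*(q + 4)*(q - 3)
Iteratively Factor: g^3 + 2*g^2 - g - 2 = (g + 2)*(g^2 - 1) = (g - 1)*(g + 2)*(g + 1)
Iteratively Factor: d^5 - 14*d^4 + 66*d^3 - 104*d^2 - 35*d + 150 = (d - 2)*(d^4 - 12*d^3 + 42*d^2 - 20*d - 75) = (d - 5)*(d - 2)*(d^3 - 7*d^2 + 7*d + 15) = (d - 5)*(d - 3)*(d - 2)*(d^2 - 4*d - 5) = (d - 5)^2*(d - 3)*(d - 2)*(d + 1)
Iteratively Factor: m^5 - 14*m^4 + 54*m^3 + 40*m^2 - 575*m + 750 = (m - 5)*(m^4 - 9*m^3 + 9*m^2 + 85*m - 150) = (m - 5)*(m - 2)*(m^3 - 7*m^2 - 5*m + 75) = (m - 5)*(m - 2)*(m + 3)*(m^2 - 10*m + 25) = (m - 5)^2*(m - 2)*(m + 3)*(m - 5)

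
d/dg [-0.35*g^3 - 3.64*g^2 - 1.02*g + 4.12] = -1.05*g^2 - 7.28*g - 1.02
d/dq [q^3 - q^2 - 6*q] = 3*q^2 - 2*q - 6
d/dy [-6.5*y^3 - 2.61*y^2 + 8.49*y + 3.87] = -19.5*y^2 - 5.22*y + 8.49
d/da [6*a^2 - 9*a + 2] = 12*a - 9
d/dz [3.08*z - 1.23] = 3.08000000000000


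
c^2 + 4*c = c*(c + 4)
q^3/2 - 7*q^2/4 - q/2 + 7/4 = (q/2 + 1/2)*(q - 7/2)*(q - 1)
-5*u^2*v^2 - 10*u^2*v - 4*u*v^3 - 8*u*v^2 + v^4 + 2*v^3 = v*(-5*u + v)*(u + v)*(v + 2)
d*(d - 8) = d^2 - 8*d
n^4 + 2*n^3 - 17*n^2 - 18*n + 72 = (n - 3)*(n - 2)*(n + 3)*(n + 4)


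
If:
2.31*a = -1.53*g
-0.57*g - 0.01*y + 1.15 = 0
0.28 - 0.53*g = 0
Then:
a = -0.35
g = 0.53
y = 84.89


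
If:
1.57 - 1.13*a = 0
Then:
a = 1.39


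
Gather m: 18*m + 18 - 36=18*m - 18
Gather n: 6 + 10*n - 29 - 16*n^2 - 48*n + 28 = -16*n^2 - 38*n + 5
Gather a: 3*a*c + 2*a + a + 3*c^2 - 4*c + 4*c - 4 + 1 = a*(3*c + 3) + 3*c^2 - 3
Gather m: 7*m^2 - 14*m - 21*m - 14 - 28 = 7*m^2 - 35*m - 42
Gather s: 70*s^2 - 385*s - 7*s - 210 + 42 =70*s^2 - 392*s - 168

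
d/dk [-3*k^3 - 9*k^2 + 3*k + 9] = -9*k^2 - 18*k + 3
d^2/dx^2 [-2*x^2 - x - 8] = -4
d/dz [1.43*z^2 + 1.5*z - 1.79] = 2.86*z + 1.5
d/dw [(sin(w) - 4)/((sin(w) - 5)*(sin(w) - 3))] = (8*sin(w) + cos(w)^2 - 18)*cos(w)/((sin(w) - 5)^2*(sin(w) - 3)^2)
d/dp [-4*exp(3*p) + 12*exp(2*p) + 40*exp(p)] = (-12*exp(2*p) + 24*exp(p) + 40)*exp(p)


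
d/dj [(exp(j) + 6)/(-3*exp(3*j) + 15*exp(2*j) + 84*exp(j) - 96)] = (-(exp(j) + 6)*(-3*exp(2*j) + 10*exp(j) + 28) - exp(3*j) + 5*exp(2*j) + 28*exp(j) - 32)*exp(j)/(3*(exp(3*j) - 5*exp(2*j) - 28*exp(j) + 32)^2)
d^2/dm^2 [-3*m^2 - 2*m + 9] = -6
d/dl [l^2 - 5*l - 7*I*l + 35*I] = 2*l - 5 - 7*I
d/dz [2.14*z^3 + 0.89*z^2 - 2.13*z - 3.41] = 6.42*z^2 + 1.78*z - 2.13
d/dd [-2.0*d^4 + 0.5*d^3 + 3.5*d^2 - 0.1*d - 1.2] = -8.0*d^3 + 1.5*d^2 + 7.0*d - 0.1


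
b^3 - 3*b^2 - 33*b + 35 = (b - 7)*(b - 1)*(b + 5)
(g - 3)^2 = g^2 - 6*g + 9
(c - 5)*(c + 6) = c^2 + c - 30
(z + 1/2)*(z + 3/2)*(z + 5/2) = z^3 + 9*z^2/2 + 23*z/4 + 15/8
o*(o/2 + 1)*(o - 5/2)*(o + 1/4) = o^4/2 - o^3/8 - 41*o^2/16 - 5*o/8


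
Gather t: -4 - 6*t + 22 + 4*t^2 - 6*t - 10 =4*t^2 - 12*t + 8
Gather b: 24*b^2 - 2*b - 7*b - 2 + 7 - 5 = 24*b^2 - 9*b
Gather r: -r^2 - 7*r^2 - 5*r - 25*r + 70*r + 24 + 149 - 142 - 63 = -8*r^2 + 40*r - 32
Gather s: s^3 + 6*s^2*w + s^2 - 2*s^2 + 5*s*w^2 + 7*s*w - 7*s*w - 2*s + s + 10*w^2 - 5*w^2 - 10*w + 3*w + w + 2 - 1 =s^3 + s^2*(6*w - 1) + s*(5*w^2 - 1) + 5*w^2 - 6*w + 1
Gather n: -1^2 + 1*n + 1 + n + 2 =2*n + 2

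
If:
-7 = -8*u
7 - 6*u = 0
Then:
No Solution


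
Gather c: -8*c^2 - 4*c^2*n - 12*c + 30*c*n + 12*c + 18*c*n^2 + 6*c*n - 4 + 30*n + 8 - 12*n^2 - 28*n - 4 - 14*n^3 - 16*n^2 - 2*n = c^2*(-4*n - 8) + c*(18*n^2 + 36*n) - 14*n^3 - 28*n^2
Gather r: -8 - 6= -14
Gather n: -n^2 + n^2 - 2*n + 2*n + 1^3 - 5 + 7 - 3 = 0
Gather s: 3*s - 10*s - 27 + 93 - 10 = 56 - 7*s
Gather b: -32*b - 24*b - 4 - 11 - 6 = -56*b - 21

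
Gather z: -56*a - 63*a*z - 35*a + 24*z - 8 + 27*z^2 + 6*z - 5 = -91*a + 27*z^2 + z*(30 - 63*a) - 13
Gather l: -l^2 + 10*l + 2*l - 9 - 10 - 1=-l^2 + 12*l - 20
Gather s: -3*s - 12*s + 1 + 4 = 5 - 15*s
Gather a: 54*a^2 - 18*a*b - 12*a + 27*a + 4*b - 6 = 54*a^2 + a*(15 - 18*b) + 4*b - 6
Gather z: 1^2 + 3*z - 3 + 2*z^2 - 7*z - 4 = 2*z^2 - 4*z - 6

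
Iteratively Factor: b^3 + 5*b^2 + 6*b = (b + 2)*(b^2 + 3*b) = b*(b + 2)*(b + 3)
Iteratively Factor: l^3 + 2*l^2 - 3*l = (l)*(l^2 + 2*l - 3) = l*(l - 1)*(l + 3)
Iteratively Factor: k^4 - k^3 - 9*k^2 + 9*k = (k)*(k^3 - k^2 - 9*k + 9) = k*(k - 3)*(k^2 + 2*k - 3) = k*(k - 3)*(k - 1)*(k + 3)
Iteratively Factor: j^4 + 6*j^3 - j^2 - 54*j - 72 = (j + 2)*(j^3 + 4*j^2 - 9*j - 36) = (j + 2)*(j + 4)*(j^2 - 9) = (j + 2)*(j + 3)*(j + 4)*(j - 3)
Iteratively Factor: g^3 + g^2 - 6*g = (g)*(g^2 + g - 6) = g*(g + 3)*(g - 2)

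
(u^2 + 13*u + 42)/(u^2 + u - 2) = (u^2 + 13*u + 42)/(u^2 + u - 2)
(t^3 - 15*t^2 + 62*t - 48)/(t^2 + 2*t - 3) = (t^2 - 14*t + 48)/(t + 3)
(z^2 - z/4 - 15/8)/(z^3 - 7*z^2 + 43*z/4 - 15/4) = (4*z + 5)/(2*(2*z^2 - 11*z + 5))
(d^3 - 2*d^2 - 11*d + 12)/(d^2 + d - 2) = (d^2 - d - 12)/(d + 2)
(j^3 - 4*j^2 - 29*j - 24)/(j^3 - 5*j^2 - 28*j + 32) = (j^2 + 4*j + 3)/(j^2 + 3*j - 4)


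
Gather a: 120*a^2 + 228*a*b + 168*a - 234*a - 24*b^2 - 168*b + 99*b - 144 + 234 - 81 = 120*a^2 + a*(228*b - 66) - 24*b^2 - 69*b + 9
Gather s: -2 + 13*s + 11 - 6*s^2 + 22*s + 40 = -6*s^2 + 35*s + 49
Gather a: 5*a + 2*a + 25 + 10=7*a + 35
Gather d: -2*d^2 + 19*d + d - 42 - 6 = -2*d^2 + 20*d - 48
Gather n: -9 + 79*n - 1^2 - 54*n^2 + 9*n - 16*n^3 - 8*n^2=-16*n^3 - 62*n^2 + 88*n - 10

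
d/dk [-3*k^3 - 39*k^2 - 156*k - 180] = -9*k^2 - 78*k - 156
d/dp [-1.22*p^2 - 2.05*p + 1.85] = -2.44*p - 2.05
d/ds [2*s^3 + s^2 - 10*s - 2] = 6*s^2 + 2*s - 10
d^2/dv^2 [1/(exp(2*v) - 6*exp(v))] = 2*((3 - 2*exp(v))*(exp(v) - 6) + 4*(exp(v) - 3)^2)*exp(-v)/(exp(v) - 6)^3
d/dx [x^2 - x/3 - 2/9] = 2*x - 1/3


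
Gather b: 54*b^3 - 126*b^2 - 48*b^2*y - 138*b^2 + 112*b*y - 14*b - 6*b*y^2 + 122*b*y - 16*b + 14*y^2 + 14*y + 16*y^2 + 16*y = 54*b^3 + b^2*(-48*y - 264) + b*(-6*y^2 + 234*y - 30) + 30*y^2 + 30*y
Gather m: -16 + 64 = 48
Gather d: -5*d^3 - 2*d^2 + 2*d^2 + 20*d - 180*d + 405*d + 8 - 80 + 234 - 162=-5*d^3 + 245*d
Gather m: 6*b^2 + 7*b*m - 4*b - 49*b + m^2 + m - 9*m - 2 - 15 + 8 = 6*b^2 - 53*b + m^2 + m*(7*b - 8) - 9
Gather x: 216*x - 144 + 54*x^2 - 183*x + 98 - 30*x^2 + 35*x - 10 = 24*x^2 + 68*x - 56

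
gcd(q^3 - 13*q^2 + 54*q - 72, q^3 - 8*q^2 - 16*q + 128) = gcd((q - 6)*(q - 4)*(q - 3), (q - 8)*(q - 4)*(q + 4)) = q - 4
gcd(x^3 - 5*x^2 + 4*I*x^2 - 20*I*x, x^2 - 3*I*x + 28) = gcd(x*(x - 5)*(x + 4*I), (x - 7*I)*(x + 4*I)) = x + 4*I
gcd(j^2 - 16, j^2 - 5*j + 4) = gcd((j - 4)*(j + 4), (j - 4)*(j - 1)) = j - 4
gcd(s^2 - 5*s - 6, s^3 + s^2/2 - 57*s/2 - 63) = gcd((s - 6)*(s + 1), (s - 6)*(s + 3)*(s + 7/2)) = s - 6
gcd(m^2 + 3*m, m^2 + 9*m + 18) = m + 3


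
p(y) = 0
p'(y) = 0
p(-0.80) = 0.00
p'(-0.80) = 0.00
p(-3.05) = 0.00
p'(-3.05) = 0.00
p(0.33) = 0.00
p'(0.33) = 0.00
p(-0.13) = 0.00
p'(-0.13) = 0.00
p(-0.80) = 0.00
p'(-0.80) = 0.00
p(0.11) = 0.00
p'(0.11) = 0.00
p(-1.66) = 0.00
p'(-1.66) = 0.00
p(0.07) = 0.00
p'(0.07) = 0.00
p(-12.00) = 0.00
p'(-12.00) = 0.00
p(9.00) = 0.00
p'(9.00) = 0.00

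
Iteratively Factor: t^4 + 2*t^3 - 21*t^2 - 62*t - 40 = (t + 4)*(t^3 - 2*t^2 - 13*t - 10) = (t - 5)*(t + 4)*(t^2 + 3*t + 2) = (t - 5)*(t + 2)*(t + 4)*(t + 1)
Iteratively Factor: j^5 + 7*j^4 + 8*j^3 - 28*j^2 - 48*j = (j + 3)*(j^4 + 4*j^3 - 4*j^2 - 16*j) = (j - 2)*(j + 3)*(j^3 + 6*j^2 + 8*j) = j*(j - 2)*(j + 3)*(j^2 + 6*j + 8) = j*(j - 2)*(j + 3)*(j + 4)*(j + 2)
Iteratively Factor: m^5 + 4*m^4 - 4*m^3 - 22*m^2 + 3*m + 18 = (m + 3)*(m^4 + m^3 - 7*m^2 - m + 6) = (m + 1)*(m + 3)*(m^3 - 7*m + 6) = (m - 1)*(m + 1)*(m + 3)*(m^2 + m - 6) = (m - 2)*(m - 1)*(m + 1)*(m + 3)*(m + 3)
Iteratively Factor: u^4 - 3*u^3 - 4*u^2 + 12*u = (u - 3)*(u^3 - 4*u) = u*(u - 3)*(u^2 - 4) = u*(u - 3)*(u - 2)*(u + 2)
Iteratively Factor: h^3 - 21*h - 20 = (h - 5)*(h^2 + 5*h + 4) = (h - 5)*(h + 4)*(h + 1)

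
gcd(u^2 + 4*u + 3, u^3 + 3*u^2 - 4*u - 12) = u + 3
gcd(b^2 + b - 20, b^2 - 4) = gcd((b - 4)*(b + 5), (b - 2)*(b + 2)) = 1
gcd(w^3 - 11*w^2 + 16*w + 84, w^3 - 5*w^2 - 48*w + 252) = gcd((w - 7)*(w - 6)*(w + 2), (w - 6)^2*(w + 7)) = w - 6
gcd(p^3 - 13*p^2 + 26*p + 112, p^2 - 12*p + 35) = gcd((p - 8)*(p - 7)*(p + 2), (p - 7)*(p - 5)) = p - 7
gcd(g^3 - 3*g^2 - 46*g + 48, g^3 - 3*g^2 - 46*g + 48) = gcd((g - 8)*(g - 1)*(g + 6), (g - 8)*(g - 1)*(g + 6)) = g^3 - 3*g^2 - 46*g + 48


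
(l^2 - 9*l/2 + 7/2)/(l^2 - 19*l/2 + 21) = (l - 1)/(l - 6)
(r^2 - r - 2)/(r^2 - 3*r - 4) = (r - 2)/(r - 4)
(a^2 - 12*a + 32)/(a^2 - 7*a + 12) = (a - 8)/(a - 3)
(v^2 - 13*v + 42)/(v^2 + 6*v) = (v^2 - 13*v + 42)/(v*(v + 6))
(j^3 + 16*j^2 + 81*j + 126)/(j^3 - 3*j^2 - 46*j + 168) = (j^2 + 9*j + 18)/(j^2 - 10*j + 24)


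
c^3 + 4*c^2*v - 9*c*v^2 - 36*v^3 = (c - 3*v)*(c + 3*v)*(c + 4*v)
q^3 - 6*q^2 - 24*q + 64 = (q - 8)*(q - 2)*(q + 4)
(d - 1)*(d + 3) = d^2 + 2*d - 3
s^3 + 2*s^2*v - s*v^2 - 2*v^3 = (s - v)*(s + v)*(s + 2*v)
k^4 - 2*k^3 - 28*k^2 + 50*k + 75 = (k - 5)*(k - 3)*(k + 1)*(k + 5)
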